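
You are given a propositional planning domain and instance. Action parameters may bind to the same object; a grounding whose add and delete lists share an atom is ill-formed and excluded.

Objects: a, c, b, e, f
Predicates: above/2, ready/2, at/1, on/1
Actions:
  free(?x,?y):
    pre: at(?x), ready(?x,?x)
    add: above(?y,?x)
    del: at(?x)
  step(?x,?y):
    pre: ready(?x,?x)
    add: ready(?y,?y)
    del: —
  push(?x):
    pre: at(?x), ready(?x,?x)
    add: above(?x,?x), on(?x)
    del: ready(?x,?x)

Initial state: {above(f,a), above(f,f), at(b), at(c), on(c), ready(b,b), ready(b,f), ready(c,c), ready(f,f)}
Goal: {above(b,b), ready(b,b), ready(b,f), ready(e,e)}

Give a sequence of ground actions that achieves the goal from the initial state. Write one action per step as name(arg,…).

free(b,b); step(c,e)

1. free(b,b)  →  {above(b,b), above(f,a), above(f,f), at(c), on(c), ready(b,b), ready(b,f), ready(c,c), ready(f,f)}
2. step(c,e)  →  {above(b,b), above(f,a), above(f,f), at(c), on(c), ready(b,b), ready(b,f), ready(c,c), ready(e,e), ready(f,f)}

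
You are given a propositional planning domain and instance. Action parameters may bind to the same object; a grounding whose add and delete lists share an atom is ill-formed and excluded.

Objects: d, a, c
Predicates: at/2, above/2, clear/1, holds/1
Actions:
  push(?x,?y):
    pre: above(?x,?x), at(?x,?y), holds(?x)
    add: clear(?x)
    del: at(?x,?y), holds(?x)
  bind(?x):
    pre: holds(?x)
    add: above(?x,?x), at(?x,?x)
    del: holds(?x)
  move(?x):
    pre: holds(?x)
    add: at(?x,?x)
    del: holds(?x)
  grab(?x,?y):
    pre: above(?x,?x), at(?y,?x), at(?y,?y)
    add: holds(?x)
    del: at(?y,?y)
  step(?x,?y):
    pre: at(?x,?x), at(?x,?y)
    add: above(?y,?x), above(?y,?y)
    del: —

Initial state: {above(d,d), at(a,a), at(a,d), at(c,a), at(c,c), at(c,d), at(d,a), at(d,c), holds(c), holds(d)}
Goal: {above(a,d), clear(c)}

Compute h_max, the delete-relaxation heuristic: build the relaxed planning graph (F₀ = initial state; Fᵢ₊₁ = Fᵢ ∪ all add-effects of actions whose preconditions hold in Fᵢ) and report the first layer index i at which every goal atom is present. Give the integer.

2

F0 = init (10 atoms)
F1 = F0 ∪ {above(a,a), above(a,c), above(c,c), above(d,a), above(d,c), at(d,d), clear(d)}  (17 atoms)
F2 = F1 ∪ {above(a,d), above(c,d), clear(c), holds(a)}  (21 atoms)
goal ⊆ F2  ⇒  h_max = 2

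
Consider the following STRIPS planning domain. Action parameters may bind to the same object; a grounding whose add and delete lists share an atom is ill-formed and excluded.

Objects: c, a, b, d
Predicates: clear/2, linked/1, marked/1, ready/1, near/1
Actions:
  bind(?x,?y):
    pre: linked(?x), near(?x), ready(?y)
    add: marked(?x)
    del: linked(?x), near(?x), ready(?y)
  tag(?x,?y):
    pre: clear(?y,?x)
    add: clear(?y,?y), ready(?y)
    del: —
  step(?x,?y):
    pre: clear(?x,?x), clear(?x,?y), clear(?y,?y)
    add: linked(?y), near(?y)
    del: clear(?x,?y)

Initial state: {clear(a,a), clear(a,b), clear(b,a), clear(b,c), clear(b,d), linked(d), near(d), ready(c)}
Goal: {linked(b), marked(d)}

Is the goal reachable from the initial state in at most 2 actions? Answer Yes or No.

No

1. bind(d,c)  →  {clear(a,a), clear(a,b), clear(b,a), clear(b,c), clear(b,d), marked(d)}
2. tag(c,b)  →  {clear(a,a), clear(a,b), clear(b,a), clear(b,b), clear(b,c), clear(b,d), marked(d), ready(b)}
3. step(a,b)  →  {clear(a,a), clear(b,a), clear(b,b), clear(b,c), clear(b,d), linked(b), marked(d), near(b), ready(b)}
optimal plan length = 3; 3 > 2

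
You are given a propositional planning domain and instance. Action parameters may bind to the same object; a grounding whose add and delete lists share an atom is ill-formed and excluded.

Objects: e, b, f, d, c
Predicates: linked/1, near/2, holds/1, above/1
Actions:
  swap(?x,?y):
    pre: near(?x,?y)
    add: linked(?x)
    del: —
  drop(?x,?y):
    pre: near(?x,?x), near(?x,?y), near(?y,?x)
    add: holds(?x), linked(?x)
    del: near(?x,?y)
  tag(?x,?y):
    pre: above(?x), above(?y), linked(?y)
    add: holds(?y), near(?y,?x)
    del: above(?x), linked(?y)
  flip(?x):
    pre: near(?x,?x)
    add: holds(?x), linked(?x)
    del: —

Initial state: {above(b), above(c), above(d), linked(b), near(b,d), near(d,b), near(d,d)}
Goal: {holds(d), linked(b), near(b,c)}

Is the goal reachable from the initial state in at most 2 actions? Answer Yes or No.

No

1. drop(d,b)  →  {above(b), above(c), above(d), holds(d), linked(b), linked(d), near(b,d), near(d,d)}
2. tag(c,b)  →  {above(b), above(d), holds(b), holds(d), linked(d), near(b,c), near(b,d), near(d,d)}
3. swap(b,d)  →  {above(b), above(d), holds(b), holds(d), linked(b), linked(d), near(b,c), near(b,d), near(d,d)}
optimal plan length = 3; 3 > 2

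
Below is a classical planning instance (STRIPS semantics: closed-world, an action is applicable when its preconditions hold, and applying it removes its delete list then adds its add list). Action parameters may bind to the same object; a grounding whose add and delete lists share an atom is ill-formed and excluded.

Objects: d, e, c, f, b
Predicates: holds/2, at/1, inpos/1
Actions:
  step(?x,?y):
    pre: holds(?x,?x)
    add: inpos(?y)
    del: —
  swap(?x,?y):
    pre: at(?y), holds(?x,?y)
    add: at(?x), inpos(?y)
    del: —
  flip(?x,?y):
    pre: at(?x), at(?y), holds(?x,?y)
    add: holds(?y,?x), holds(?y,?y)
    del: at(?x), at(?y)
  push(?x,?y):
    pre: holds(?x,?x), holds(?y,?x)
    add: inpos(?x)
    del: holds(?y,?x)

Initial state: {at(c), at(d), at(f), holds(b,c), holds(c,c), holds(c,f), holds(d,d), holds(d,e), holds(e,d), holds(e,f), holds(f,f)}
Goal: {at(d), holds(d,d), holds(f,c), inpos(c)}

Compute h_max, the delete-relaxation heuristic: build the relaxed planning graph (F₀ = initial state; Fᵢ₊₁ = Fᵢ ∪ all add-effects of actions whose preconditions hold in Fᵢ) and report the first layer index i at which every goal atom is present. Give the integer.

F0 = init (11 atoms)
F1 = F0 ∪ {at(b), at(e), holds(f,c), inpos(b), inpos(c), inpos(d), inpos(e), inpos(f)}  (19 atoms)
goal ⊆ F1  ⇒  h_max = 1

1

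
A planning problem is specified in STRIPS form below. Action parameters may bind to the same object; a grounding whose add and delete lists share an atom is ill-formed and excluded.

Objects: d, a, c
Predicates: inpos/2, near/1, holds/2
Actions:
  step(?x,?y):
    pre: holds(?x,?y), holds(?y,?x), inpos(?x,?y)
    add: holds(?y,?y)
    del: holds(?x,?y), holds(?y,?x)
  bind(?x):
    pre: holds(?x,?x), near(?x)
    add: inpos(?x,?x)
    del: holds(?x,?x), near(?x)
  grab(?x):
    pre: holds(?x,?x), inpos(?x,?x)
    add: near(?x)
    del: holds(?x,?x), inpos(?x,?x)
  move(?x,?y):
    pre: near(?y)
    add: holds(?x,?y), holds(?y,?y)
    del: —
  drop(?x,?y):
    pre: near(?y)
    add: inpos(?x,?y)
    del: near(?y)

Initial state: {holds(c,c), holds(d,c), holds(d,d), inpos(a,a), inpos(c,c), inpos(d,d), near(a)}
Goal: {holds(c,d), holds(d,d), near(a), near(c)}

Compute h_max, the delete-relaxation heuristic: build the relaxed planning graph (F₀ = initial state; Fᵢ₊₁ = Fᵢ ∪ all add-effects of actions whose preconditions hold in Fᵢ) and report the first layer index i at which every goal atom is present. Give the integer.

2

F0 = init (7 atoms)
F1 = F0 ∪ {holds(a,a), holds(c,a), holds(d,a), inpos(c,a), inpos(d,a), near(c), near(d)}  (14 atoms)
F2 = F1 ∪ {holds(a,c), holds(a,d), holds(c,d), inpos(a,c), inpos(a,d), inpos(c,d), inpos(d,c)}  (21 atoms)
goal ⊆ F2  ⇒  h_max = 2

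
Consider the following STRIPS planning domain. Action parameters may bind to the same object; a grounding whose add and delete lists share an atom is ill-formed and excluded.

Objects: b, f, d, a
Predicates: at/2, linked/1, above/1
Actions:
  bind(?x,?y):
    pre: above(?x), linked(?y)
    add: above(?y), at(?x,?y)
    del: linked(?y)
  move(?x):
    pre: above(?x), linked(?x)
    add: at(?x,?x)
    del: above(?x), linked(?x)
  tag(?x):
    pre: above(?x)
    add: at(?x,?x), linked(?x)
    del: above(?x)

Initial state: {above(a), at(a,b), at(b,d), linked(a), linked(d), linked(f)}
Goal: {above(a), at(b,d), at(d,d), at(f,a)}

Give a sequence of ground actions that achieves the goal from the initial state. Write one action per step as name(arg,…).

1. bind(a,f)  →  {above(a), above(f), at(a,b), at(a,f), at(b,d), linked(a), linked(d)}
2. bind(f,d)  →  {above(a), above(d), above(f), at(a,b), at(a,f), at(b,d), at(f,d), linked(a)}
3. bind(f,a)  →  {above(a), above(d), above(f), at(a,b), at(a,f), at(b,d), at(f,a), at(f,d)}
4. tag(d)  →  {above(a), above(f), at(a,b), at(a,f), at(b,d), at(d,d), at(f,a), at(f,d), linked(d)}

bind(a,f); bind(f,d); bind(f,a); tag(d)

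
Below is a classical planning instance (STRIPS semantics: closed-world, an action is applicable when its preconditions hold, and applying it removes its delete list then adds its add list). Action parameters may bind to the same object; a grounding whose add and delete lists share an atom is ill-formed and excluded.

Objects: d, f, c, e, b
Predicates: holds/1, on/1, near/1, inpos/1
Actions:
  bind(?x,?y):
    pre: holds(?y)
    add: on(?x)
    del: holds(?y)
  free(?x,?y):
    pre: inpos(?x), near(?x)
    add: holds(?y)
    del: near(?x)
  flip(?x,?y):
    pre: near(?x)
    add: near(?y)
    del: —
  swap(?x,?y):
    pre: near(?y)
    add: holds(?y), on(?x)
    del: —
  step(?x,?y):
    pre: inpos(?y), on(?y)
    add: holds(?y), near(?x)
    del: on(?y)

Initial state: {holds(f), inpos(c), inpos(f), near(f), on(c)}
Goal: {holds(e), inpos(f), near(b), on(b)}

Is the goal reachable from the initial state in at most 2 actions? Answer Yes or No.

1. bind(b,f)  →  {inpos(c), inpos(f), near(f), on(b), on(c)}
2. free(f,e)  →  {holds(e), inpos(c), inpos(f), on(b), on(c)}
3. step(b,c)  →  {holds(c), holds(e), inpos(c), inpos(f), near(b), on(b)}
optimal plan length = 3; 3 > 2

No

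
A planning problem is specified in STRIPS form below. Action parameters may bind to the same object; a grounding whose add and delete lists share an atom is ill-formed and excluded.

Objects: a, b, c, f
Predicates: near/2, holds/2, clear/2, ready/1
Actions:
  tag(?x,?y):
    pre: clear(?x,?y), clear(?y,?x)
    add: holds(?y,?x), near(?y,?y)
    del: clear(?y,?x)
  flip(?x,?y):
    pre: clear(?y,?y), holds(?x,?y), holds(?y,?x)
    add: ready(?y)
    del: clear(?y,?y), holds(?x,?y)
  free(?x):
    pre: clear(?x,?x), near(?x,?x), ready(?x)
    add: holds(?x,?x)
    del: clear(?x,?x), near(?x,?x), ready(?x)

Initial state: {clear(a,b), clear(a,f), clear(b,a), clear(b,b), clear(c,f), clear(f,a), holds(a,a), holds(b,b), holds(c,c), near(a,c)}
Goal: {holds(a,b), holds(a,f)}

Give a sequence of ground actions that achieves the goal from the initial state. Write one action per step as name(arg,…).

tag(b,a); tag(f,a)

1. tag(b,a)  →  {clear(a,f), clear(b,a), clear(b,b), clear(c,f), clear(f,a), holds(a,a), holds(a,b), holds(b,b), holds(c,c), near(a,a), near(a,c)}
2. tag(f,a)  →  {clear(b,a), clear(b,b), clear(c,f), clear(f,a), holds(a,a), holds(a,b), holds(a,f), holds(b,b), holds(c,c), near(a,a), near(a,c)}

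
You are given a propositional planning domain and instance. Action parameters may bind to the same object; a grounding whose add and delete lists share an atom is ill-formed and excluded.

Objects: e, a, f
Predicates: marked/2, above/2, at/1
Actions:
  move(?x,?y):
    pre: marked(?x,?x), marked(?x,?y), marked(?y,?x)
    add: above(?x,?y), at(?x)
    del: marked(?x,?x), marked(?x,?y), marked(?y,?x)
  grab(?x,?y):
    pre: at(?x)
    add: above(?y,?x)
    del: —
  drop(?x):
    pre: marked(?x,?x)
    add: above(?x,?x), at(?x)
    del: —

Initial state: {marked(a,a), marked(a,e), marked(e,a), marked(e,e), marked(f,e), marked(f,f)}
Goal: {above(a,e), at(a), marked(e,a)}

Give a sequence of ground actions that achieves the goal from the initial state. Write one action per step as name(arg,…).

1. move(e,e)  →  {above(e,e), at(e), marked(a,a), marked(a,e), marked(e,a), marked(f,e), marked(f,f)}
2. move(a,a)  →  {above(a,a), above(e,e), at(a), at(e), marked(a,e), marked(e,a), marked(f,e), marked(f,f)}
3. grab(e,a)  →  {above(a,a), above(a,e), above(e,e), at(a), at(e), marked(a,e), marked(e,a), marked(f,e), marked(f,f)}

move(e,e); move(a,a); grab(e,a)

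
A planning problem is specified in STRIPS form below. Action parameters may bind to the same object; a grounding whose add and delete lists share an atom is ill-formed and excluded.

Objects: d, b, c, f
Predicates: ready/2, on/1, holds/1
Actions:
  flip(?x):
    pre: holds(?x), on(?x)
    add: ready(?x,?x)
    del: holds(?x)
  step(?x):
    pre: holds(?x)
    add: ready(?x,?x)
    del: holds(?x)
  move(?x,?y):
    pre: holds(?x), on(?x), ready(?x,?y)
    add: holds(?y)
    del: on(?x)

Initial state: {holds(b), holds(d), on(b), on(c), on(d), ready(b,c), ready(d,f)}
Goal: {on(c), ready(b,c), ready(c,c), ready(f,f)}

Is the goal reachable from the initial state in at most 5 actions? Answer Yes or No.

Yes

1. move(d,f)  →  {holds(b), holds(d), holds(f), on(b), on(c), ready(b,c), ready(d,f)}
2. step(f)  →  {holds(b), holds(d), on(b), on(c), ready(b,c), ready(d,f), ready(f,f)}
3. move(b,c)  →  {holds(b), holds(c), holds(d), on(c), ready(b,c), ready(d,f), ready(f,f)}
4. flip(c)  →  {holds(b), holds(d), on(c), ready(b,c), ready(c,c), ready(d,f), ready(f,f)}
optimal plan length = 4; 4 ≤ 5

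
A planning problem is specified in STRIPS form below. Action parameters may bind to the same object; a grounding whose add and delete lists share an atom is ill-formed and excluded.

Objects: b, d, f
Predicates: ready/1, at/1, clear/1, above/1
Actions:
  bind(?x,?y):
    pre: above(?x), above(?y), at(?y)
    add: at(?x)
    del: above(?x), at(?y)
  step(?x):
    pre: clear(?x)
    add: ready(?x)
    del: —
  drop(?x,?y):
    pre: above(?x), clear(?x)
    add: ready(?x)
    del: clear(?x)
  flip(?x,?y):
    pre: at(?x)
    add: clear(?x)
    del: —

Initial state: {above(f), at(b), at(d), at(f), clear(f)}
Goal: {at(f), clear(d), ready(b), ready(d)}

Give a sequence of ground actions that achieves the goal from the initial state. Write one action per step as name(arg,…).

flip(b,b); step(b); flip(d,b); step(d)

1. flip(b,b)  →  {above(f), at(b), at(d), at(f), clear(b), clear(f)}
2. step(b)  →  {above(f), at(b), at(d), at(f), clear(b), clear(f), ready(b)}
3. flip(d,b)  →  {above(f), at(b), at(d), at(f), clear(b), clear(d), clear(f), ready(b)}
4. step(d)  →  {above(f), at(b), at(d), at(f), clear(b), clear(d), clear(f), ready(b), ready(d)}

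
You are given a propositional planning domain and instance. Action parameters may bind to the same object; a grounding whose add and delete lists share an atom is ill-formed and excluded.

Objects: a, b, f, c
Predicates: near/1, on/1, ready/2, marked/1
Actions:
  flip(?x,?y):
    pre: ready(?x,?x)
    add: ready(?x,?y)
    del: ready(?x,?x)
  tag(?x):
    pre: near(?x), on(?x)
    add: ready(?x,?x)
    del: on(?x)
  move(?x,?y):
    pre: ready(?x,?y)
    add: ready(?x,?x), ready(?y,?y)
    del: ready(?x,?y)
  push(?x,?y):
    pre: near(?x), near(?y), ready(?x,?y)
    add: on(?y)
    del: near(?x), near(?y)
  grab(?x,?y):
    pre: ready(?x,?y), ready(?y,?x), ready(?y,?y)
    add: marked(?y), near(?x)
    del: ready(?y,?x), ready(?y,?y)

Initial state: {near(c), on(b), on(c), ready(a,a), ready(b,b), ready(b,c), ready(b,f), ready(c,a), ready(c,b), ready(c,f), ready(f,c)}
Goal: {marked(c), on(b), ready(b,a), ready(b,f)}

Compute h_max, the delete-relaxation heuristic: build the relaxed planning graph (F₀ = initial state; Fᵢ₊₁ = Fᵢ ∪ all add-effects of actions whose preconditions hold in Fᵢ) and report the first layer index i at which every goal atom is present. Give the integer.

F0 = init (11 atoms)
F1 = F0 ∪ {marked(a), marked(b), near(a), near(b), ready(a,b), ready(a,c), ready(a,f), ready(b,a), ready(c,c), ready(f,f)}  (21 atoms)
F2 = F1 ∪ {marked(c), marked(f), near(f), on(a), ready(f,a), ready(f,b)}  (27 atoms)
goal ⊆ F2  ⇒  h_max = 2

2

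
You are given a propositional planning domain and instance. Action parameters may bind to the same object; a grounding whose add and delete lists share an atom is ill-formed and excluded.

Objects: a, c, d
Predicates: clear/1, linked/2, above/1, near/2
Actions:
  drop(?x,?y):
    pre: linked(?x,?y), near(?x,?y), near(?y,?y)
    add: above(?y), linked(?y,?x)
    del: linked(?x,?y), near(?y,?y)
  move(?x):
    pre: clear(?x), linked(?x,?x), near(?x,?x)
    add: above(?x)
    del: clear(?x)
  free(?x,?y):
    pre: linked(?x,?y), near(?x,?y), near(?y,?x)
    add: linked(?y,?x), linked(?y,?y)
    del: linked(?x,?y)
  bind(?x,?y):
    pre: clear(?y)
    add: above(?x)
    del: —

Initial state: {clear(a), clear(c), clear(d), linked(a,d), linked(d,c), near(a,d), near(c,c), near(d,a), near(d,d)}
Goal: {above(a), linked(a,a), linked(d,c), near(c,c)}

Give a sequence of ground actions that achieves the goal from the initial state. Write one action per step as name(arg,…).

1. drop(a,d)  →  {above(d), clear(a), clear(c), clear(d), linked(d,a), linked(d,c), near(a,d), near(c,c), near(d,a)}
2. free(d,a)  →  {above(d), clear(a), clear(c), clear(d), linked(a,a), linked(a,d), linked(d,c), near(a,d), near(c,c), near(d,a)}
3. bind(a,a)  →  {above(a), above(d), clear(a), clear(c), clear(d), linked(a,a), linked(a,d), linked(d,c), near(a,d), near(c,c), near(d,a)}

drop(a,d); free(d,a); bind(a,a)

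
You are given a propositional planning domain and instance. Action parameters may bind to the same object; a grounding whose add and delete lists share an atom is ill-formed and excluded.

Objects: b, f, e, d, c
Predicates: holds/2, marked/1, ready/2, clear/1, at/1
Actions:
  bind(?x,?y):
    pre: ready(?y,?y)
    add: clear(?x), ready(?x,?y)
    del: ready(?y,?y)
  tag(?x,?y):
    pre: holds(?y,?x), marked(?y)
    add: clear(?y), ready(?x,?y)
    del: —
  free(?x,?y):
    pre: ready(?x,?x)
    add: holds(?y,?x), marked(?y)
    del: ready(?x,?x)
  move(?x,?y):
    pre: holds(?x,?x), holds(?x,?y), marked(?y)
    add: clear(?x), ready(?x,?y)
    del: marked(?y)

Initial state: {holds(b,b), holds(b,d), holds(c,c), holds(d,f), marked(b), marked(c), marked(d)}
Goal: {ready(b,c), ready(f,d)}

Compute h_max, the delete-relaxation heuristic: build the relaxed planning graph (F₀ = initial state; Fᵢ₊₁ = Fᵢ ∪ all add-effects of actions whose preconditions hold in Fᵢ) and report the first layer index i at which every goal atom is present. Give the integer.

F0 = init (7 atoms)
F1 = F0 ∪ {clear(b), clear(c), clear(d), ready(b,b), ready(b,d), ready(c,c), ready(d,b), ready(f,d)}  (15 atoms)
F2 = F1 ∪ {clear(e), clear(f), holds(b,c), holds(c,b), holds(d,b), holds(d,c), holds(e,b), holds(e,c), holds(f,b), holds(f,c), marked(e), marked(f), ready(b,c), ready(c,b), ready(d,c), ready(e,b), ready(e,c), ready(f,b), ready(f,c)}  (34 atoms)
goal ⊆ F2  ⇒  h_max = 2

2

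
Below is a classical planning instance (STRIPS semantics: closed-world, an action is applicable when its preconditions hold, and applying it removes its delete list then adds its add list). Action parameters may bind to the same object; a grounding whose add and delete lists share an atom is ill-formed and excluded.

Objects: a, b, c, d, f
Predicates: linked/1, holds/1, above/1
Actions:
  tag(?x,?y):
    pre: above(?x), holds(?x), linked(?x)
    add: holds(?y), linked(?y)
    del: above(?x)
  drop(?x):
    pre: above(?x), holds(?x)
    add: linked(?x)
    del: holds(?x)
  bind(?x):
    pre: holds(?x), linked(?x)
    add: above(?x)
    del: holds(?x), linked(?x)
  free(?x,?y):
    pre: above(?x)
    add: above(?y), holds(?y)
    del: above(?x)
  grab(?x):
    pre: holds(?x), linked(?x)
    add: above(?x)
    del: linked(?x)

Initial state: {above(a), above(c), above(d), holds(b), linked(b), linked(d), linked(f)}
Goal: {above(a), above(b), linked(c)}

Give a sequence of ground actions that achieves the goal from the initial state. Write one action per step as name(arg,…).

1. bind(b)  →  {above(a), above(b), above(c), above(d), linked(d), linked(f)}
2. free(c,d)  →  {above(a), above(b), above(d), holds(d), linked(d), linked(f)}
3. tag(d,c)  →  {above(a), above(b), holds(c), holds(d), linked(c), linked(d), linked(f)}

bind(b); free(c,d); tag(d,c)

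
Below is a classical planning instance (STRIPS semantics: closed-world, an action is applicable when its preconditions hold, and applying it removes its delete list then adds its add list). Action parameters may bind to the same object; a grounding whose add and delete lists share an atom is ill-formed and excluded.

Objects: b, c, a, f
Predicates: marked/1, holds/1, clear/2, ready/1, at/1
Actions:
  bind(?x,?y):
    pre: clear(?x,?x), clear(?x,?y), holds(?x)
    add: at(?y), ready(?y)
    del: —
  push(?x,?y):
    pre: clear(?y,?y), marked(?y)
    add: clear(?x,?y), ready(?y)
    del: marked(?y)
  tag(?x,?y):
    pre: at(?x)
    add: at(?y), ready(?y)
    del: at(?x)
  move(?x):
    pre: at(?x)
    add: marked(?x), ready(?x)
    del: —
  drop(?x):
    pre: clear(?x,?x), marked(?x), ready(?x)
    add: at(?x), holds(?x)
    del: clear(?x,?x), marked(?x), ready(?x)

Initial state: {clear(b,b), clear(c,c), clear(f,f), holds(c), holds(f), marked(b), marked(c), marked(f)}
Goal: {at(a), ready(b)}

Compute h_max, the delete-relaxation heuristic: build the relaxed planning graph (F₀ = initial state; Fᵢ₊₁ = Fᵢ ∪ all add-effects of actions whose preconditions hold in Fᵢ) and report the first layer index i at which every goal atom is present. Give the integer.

2

F0 = init (8 atoms)
F1 = F0 ∪ {at(c), at(f), clear(a,b), clear(a,c), clear(a,f), clear(b,c), clear(b,f), clear(c,b), clear(c,f), clear(f,b), clear(f,c), ready(b), ready(c), ready(f)}  (22 atoms)
F2 = F1 ∪ {at(a), at(b), holds(b), ready(a)}  (26 atoms)
goal ⊆ F2  ⇒  h_max = 2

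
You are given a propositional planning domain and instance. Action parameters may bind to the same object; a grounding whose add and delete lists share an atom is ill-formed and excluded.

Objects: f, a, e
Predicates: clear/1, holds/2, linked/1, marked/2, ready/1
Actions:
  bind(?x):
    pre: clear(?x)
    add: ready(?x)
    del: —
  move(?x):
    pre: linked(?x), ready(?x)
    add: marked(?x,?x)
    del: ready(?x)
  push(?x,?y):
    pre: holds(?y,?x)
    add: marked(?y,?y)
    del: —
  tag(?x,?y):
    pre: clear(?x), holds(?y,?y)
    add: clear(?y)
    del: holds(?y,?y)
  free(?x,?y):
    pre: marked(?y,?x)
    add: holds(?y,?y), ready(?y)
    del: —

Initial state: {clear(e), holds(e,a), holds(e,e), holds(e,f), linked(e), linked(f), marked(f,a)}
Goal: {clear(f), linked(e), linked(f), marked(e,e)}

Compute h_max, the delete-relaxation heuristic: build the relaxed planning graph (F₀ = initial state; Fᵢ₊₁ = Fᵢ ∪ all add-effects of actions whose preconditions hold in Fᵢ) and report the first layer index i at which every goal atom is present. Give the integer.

F0 = init (7 atoms)
F1 = F0 ∪ {holds(f,f), marked(e,e), ready(e), ready(f)}  (11 atoms)
F2 = F1 ∪ {clear(f), marked(f,f)}  (13 atoms)
goal ⊆ F2  ⇒  h_max = 2

2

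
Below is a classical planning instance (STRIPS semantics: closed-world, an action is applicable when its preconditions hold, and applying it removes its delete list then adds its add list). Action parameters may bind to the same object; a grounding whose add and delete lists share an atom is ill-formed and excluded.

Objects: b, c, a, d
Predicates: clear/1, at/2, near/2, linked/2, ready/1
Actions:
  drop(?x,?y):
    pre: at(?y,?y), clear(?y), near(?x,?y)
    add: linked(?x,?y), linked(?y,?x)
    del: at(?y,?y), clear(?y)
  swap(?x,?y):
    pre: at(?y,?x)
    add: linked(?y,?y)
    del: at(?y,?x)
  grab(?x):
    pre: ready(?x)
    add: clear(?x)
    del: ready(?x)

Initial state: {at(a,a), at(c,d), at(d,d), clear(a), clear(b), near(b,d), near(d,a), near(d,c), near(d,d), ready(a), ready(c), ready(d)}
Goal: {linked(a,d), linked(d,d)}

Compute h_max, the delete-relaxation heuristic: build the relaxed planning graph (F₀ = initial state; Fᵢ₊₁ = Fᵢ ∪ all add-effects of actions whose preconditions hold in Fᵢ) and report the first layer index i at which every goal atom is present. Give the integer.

1

F0 = init (12 atoms)
F1 = F0 ∪ {clear(c), clear(d), linked(a,a), linked(a,d), linked(c,c), linked(d,a), linked(d,d)}  (19 atoms)
goal ⊆ F1  ⇒  h_max = 1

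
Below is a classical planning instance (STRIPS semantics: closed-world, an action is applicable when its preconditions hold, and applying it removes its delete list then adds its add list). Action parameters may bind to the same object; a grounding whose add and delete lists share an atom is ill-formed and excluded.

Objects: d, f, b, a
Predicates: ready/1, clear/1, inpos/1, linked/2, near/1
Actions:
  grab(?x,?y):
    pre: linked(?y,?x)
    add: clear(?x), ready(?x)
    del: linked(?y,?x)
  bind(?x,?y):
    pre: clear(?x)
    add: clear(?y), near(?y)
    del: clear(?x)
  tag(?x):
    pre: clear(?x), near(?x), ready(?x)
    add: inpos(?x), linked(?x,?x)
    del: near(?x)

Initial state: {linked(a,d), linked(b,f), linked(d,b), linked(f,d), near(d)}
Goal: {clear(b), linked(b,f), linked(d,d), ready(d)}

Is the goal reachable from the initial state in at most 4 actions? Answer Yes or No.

Yes

1. grab(d,f)  →  {clear(d), linked(a,d), linked(b,f), linked(d,b), near(d), ready(d)}
2. grab(b,d)  →  {clear(b), clear(d), linked(a,d), linked(b,f), near(d), ready(b), ready(d)}
3. tag(d)  →  {clear(b), clear(d), inpos(d), linked(a,d), linked(b,f), linked(d,d), ready(b), ready(d)}
optimal plan length = 3; 3 ≤ 4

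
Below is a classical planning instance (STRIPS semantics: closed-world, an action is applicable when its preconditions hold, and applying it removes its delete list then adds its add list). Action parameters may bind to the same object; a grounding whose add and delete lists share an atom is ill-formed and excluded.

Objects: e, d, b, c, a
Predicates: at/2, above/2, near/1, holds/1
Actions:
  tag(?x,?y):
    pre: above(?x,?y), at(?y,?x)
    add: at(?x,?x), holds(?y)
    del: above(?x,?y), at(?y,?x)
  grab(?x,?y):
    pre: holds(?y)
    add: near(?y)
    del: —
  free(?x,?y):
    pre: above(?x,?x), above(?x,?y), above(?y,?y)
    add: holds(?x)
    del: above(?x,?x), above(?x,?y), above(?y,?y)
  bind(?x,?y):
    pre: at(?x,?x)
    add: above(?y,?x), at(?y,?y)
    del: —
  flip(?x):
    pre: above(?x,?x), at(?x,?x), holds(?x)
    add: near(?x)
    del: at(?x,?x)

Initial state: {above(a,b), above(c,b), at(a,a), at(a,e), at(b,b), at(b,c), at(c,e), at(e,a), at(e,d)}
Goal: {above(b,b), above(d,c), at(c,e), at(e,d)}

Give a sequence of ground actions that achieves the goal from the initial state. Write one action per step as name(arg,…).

1. tag(c,b)  →  {above(a,b), at(a,a), at(a,e), at(b,b), at(c,c), at(c,e), at(e,a), at(e,d), holds(b)}
2. bind(b,b)  →  {above(a,b), above(b,b), at(a,a), at(a,e), at(b,b), at(c,c), at(c,e), at(e,a), at(e,d), holds(b)}
3. bind(c,d)  →  {above(a,b), above(b,b), above(d,c), at(a,a), at(a,e), at(b,b), at(c,c), at(c,e), at(d,d), at(e,a), at(e,d), holds(b)}

tag(c,b); bind(b,b); bind(c,d)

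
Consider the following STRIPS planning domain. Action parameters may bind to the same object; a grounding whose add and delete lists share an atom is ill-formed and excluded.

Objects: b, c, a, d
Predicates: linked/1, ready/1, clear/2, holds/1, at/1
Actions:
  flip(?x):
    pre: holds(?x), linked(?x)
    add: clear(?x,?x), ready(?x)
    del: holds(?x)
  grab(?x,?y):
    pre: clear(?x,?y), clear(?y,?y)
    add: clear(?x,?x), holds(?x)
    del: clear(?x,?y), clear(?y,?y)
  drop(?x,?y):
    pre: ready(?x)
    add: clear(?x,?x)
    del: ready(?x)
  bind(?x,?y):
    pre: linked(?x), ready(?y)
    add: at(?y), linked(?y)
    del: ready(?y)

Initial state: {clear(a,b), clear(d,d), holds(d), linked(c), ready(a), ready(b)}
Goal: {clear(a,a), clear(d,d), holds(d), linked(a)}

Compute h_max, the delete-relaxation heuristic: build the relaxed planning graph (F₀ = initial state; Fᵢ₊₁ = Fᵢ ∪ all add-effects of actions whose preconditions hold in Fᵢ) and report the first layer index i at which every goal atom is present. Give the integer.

F0 = init (6 atoms)
F1 = F0 ∪ {at(a), at(b), clear(a,a), clear(b,b), linked(a), linked(b)}  (12 atoms)
goal ⊆ F1  ⇒  h_max = 1

1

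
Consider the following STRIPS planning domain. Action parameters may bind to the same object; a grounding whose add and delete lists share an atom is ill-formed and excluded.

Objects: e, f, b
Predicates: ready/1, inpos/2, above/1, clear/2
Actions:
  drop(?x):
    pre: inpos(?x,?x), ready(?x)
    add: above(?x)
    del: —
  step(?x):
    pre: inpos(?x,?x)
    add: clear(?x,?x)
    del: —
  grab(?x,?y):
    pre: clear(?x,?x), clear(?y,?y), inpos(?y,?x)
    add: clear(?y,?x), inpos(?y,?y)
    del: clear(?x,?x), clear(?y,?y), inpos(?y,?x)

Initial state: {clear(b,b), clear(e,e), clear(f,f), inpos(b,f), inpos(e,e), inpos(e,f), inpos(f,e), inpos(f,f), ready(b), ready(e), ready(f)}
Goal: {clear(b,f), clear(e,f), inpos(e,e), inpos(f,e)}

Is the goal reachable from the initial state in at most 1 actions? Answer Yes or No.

No

1. grab(f,e)  →  {clear(b,b), clear(e,f), inpos(b,f), inpos(e,e), inpos(f,e), inpos(f,f), ready(b), ready(e), ready(f)}
2. step(f)  →  {clear(b,b), clear(e,f), clear(f,f), inpos(b,f), inpos(e,e), inpos(f,e), inpos(f,f), ready(b), ready(e), ready(f)}
3. grab(f,b)  →  {clear(b,f), clear(e,f), inpos(b,b), inpos(e,e), inpos(f,e), inpos(f,f), ready(b), ready(e), ready(f)}
optimal plan length = 3; 3 > 1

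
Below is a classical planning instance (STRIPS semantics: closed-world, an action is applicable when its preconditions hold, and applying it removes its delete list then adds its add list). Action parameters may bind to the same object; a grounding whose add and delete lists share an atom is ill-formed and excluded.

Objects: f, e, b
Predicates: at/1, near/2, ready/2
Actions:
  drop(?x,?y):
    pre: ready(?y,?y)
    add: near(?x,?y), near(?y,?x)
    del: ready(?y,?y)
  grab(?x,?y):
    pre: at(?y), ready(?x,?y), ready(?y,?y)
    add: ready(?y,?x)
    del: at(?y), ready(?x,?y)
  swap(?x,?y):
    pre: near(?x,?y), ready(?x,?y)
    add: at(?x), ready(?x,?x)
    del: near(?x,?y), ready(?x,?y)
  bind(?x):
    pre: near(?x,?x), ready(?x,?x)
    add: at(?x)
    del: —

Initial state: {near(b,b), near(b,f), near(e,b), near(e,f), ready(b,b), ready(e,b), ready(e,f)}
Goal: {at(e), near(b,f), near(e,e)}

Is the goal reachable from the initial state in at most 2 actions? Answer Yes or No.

Yes

1. swap(e,f)  →  {at(e), near(b,b), near(b,f), near(e,b), ready(b,b), ready(e,b), ready(e,e)}
2. drop(e,e)  →  {at(e), near(b,b), near(b,f), near(e,b), near(e,e), ready(b,b), ready(e,b)}
optimal plan length = 2; 2 ≤ 2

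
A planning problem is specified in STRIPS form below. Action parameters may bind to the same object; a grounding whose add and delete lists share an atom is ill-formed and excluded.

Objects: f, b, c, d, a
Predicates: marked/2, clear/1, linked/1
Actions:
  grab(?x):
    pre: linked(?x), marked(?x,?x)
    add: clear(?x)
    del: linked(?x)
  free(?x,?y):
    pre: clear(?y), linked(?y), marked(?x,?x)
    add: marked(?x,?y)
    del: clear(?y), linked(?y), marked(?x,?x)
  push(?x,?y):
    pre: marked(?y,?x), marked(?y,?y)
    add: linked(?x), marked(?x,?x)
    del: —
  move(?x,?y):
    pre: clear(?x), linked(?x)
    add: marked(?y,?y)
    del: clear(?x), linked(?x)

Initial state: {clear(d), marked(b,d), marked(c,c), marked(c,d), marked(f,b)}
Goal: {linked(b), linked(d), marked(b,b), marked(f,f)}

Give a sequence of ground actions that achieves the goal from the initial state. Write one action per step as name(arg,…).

push(d,c); move(d,f); push(b,f); push(d,b)

1. push(d,c)  →  {clear(d), linked(d), marked(b,d), marked(c,c), marked(c,d), marked(d,d), marked(f,b)}
2. move(d,f)  →  {marked(b,d), marked(c,c), marked(c,d), marked(d,d), marked(f,b), marked(f,f)}
3. push(b,f)  →  {linked(b), marked(b,b), marked(b,d), marked(c,c), marked(c,d), marked(d,d), marked(f,b), marked(f,f)}
4. push(d,b)  →  {linked(b), linked(d), marked(b,b), marked(b,d), marked(c,c), marked(c,d), marked(d,d), marked(f,b), marked(f,f)}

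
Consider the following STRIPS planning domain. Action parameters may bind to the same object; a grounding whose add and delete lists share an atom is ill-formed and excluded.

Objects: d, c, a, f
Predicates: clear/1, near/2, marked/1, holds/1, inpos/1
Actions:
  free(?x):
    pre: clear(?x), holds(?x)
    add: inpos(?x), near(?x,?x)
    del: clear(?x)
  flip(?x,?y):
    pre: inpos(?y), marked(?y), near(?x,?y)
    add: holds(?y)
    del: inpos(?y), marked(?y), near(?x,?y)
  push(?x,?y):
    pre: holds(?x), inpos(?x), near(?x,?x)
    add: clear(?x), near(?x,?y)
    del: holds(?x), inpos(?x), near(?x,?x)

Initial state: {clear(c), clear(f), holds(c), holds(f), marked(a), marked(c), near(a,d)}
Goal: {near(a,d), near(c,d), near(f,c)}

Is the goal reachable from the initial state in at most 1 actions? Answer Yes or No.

1. free(c)  →  {clear(f), holds(c), holds(f), inpos(c), marked(a), marked(c), near(a,d), near(c,c)}
2. free(f)  →  {holds(c), holds(f), inpos(c), inpos(f), marked(a), marked(c), near(a,d), near(c,c), near(f,f)}
3. push(c,d)  →  {clear(c), holds(f), inpos(f), marked(a), marked(c), near(a,d), near(c,d), near(f,f)}
4. push(f,c)  →  {clear(c), clear(f), marked(a), marked(c), near(a,d), near(c,d), near(f,c)}
optimal plan length = 4; 4 > 1

No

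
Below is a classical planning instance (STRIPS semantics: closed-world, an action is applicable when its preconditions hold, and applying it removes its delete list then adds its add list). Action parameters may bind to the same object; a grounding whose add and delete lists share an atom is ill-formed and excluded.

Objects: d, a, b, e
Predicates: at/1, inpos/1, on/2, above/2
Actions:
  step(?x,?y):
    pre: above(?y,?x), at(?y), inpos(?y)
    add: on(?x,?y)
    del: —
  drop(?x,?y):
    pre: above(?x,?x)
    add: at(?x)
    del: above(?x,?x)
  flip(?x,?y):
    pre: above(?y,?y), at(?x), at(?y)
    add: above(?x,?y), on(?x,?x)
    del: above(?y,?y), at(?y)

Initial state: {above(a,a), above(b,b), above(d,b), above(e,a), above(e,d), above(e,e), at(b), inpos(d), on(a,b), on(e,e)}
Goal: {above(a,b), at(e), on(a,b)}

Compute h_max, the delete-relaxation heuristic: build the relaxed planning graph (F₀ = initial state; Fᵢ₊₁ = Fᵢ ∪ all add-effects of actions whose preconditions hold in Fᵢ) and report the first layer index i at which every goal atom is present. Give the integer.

F0 = init (10 atoms)
F1 = F0 ∪ {at(a), at(e)}  (12 atoms)
F2 = F1 ∪ {above(a,b), above(a,e), above(b,a), above(b,e), above(e,b), on(a,a), on(b,b)}  (19 atoms)
goal ⊆ F2  ⇒  h_max = 2

2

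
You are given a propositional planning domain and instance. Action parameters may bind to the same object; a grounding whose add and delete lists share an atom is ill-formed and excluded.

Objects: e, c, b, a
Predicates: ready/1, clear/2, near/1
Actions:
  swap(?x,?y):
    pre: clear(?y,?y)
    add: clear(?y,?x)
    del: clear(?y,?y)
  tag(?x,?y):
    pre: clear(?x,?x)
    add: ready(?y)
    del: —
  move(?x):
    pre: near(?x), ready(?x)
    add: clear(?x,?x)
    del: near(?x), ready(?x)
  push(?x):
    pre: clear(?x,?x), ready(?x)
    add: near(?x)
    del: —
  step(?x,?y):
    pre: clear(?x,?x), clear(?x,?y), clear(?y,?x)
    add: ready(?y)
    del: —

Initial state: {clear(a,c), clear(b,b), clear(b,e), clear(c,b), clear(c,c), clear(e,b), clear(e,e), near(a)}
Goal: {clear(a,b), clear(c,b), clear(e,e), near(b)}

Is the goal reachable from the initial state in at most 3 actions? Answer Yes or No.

1. tag(e,b)  →  {clear(a,c), clear(b,b), clear(b,e), clear(c,b), clear(c,c), clear(e,b), clear(e,e), near(a), ready(b)}
2. tag(e,a)  →  {clear(a,c), clear(b,b), clear(b,e), clear(c,b), clear(c,c), clear(e,b), clear(e,e), near(a), ready(a), ready(b)}
3. move(a)  →  {clear(a,a), clear(a,c), clear(b,b), clear(b,e), clear(c,b), clear(c,c), clear(e,b), clear(e,e), ready(b)}
4. swap(b,a)  →  {clear(a,b), clear(a,c), clear(b,b), clear(b,e), clear(c,b), clear(c,c), clear(e,b), clear(e,e), ready(b)}
5. push(b)  →  {clear(a,b), clear(a,c), clear(b,b), clear(b,e), clear(c,b), clear(c,c), clear(e,b), clear(e,e), near(b), ready(b)}
optimal plan length = 5; 5 > 3

No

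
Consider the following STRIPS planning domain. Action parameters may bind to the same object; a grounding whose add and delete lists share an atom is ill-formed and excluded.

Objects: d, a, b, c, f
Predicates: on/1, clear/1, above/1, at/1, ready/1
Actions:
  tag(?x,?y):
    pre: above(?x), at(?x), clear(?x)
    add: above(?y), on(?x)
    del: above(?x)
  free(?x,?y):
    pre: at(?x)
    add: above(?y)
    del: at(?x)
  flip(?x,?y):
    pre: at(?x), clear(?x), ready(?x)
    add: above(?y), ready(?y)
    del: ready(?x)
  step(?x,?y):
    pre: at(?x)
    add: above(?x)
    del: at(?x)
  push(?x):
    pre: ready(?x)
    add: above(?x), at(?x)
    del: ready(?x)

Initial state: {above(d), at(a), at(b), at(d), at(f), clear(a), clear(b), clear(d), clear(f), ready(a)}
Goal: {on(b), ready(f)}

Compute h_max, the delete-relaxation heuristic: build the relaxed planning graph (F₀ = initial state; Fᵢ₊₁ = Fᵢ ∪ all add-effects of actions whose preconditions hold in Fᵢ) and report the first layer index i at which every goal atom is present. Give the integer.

2

F0 = init (10 atoms)
F1 = F0 ∪ {above(a), above(b), above(c), above(f), on(d), ready(b), ready(c), ready(d), ready(f)}  (19 atoms)
F2 = F1 ∪ {at(c), on(a), on(b), on(f)}  (23 atoms)
goal ⊆ F2  ⇒  h_max = 2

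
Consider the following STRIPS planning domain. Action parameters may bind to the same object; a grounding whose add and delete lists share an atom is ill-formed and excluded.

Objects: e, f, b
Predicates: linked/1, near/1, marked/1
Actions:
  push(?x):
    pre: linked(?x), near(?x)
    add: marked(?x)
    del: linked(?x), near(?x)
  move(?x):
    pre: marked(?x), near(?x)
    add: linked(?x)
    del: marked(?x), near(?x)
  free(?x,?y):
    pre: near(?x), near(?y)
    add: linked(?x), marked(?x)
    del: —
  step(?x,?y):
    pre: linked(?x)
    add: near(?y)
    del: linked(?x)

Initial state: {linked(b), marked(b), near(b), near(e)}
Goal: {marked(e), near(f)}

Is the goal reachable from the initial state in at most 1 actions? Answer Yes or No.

No

1. free(e,e)  →  {linked(b), linked(e), marked(b), marked(e), near(b), near(e)}
2. step(e,f)  →  {linked(b), marked(b), marked(e), near(b), near(e), near(f)}
optimal plan length = 2; 2 > 1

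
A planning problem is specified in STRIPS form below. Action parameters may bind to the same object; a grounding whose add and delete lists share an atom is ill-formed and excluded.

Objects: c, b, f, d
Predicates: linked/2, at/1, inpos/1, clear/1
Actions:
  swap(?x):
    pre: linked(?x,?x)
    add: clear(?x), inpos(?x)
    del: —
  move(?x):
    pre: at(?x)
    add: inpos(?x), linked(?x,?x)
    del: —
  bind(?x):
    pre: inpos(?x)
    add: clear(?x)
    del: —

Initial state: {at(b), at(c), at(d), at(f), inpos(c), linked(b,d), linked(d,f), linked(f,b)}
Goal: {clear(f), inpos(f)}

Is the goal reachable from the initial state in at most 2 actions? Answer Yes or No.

1. move(f)  →  {at(b), at(c), at(d), at(f), inpos(c), inpos(f), linked(b,d), linked(d,f), linked(f,b), linked(f,f)}
2. swap(f)  →  {at(b), at(c), at(d), at(f), clear(f), inpos(c), inpos(f), linked(b,d), linked(d,f), linked(f,b), linked(f,f)}
optimal plan length = 2; 2 ≤ 2

Yes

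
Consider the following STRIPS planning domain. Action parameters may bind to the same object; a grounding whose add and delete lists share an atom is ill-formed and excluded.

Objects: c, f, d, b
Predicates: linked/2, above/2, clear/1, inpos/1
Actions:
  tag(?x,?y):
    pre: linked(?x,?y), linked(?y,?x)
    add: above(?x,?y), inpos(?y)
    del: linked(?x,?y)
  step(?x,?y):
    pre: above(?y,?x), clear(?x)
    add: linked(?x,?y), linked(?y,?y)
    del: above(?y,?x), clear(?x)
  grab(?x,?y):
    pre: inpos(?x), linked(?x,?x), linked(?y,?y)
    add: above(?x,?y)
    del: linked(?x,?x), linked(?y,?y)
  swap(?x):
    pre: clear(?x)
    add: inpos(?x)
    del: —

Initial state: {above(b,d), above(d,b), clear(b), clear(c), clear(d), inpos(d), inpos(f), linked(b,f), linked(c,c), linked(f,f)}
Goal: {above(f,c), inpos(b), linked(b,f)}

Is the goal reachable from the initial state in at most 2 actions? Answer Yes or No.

Yes

1. grab(f,c)  →  {above(b,d), above(d,b), above(f,c), clear(b), clear(c), clear(d), inpos(d), inpos(f), linked(b,f)}
2. swap(b)  →  {above(b,d), above(d,b), above(f,c), clear(b), clear(c), clear(d), inpos(b), inpos(d), inpos(f), linked(b,f)}
optimal plan length = 2; 2 ≤ 2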